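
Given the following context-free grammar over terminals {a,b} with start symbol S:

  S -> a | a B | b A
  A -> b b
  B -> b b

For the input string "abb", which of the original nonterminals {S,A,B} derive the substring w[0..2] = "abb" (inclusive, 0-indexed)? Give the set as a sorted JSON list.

Convert to CNF:
  S -> T0 A | T1 B | a
  A -> T0 T0
  B -> T0 T0
  T0 -> b
  T1 -> a

Fill CYK table bottom-up, restricted to cells inside w[0..2]:
  [0..0]={S,T1}  "a"  orig:{S}
  [1..1]={T0}  "b"  orig:{}
  [2..2]={T0}  "b"  orig:{}
  [0..1]=∅  "ab"
  [1..2]={A,B}  "bb"
  [0..2]={S}  "abb"

Original NTs in T[0,2] deriving "abb": ["S"]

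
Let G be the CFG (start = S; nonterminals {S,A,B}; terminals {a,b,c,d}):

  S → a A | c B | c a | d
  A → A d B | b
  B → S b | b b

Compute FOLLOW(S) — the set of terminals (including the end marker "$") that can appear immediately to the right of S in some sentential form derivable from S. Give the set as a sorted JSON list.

FIRST iteration:
round 1:
  A via A→b: +{b}
  B via B→b b: +{b}
  S via S→a A: +{a}
  S via S→c B: +{c}
  S via S→d: +{d}
  FIRST(S)={a,c,d}  FIRST(A)={b}  FIRST(B)={b}
round 2:
  B via B→S b: +{a,c,d}
  FIRST(S)={a,c,d}  FIRST(A)={b}  FIRST(B)={a,b,c,d}
round 3: done
  FIRST(S)={a,c,d}  FIRST(A)={b}  FIRST(B)={a,b,c,d}

FOLLOW sets:
FOLLOW(S) := {$}
[1]
  A→A d B: FOLLOW(A) ⊇ FIRST(d) = {d}; new: +{d}
  A→A d B: FOLLOW(B) ⊇ FOLLOW(A) ⊇ {d}; new: +{d}
  B→S b: FOLLOW(S) ⊇ FIRST(b) = {b}; new: +{b}
  S→a A: FOLLOW(A) ⊇ FOLLOW(S) ⊇ {$,b}; new: +{$,b}
  S→c B: FOLLOW(B) ⊇ FOLLOW(S) ⊇ {$,b}; new: +{$,b}
  S: {$,b}  A: {$,b,d}  B: {$,b,d}
[2] — fixpoint
  S: {$,b}  A: {$,b,d}  B: {$,b,d}

FOLLOW(S) = ["$", "b"]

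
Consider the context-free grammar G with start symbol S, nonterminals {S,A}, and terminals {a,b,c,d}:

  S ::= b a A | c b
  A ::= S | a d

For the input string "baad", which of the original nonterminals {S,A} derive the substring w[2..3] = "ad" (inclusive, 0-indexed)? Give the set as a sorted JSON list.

CNF form of G:
  S -> T2 X5 | T3 T2
  A -> T0 T1 | T2 X4 | T3 T2
  T0 -> a
  T1 -> d
  T2 -> b
  T3 -> c
  X4 -> T0 A
  X5 -> T0 A

CYK table (by increasing span) (cells [i..j] with 2 ≤ i ≤ j ≤ 3 only):
  [2..2]={T0}  "a"  orig:{}
  [3..3]={T1}  "d"  orig:{}
  [2..3]={A}  "ad"

Original NTs in T[2,3] deriving "ad": ["A"]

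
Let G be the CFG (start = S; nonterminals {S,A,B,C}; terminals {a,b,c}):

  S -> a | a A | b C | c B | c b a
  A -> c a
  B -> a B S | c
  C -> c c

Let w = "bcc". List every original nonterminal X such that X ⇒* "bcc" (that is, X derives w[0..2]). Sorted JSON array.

CNF form of G:
  S -> T0 B | T0 X4 | T1 A | T2 C | a
  A -> T0 T1
  B -> T1 X3 | c
  C -> T0 T0
  T0 -> c
  T1 -> a
  T2 -> b
  X3 -> B S
  X4 -> T2 T1

CYK table (by increasing span), restricted to cells inside w[0..2]:
  cell(0,0) b: {T2}  orig:{}
  cell(1,1) c: {B,T0}  orig:{B}
  cell(2,2) c: {B,T0}  orig:{B}
  cell(0,1) bc: ∅
  cell(1,2) cc: {C,S}
  cell(0,2) bcc: {S}

Original NTs in T[0,2] deriving "bcc": ["S"]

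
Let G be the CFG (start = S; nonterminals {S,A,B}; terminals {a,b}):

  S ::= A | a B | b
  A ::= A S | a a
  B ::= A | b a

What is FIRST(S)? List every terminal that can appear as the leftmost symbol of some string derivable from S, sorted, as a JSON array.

FIRST iteration:
pass 1:
  A via A→a a: +{a}
  B via B→A: +{a}
  B via B→b a: +{b}
  S via S→A: +{a}
  S via S→b: +{b}
  FIRST(S)={a,b}  FIRST(A)={a}  FIRST(B)={a,b}
pass 2: (no change)
  FIRST(S)={a,b}  FIRST(A)={a}  FIRST(B)={a,b}

FIRST(S) = ["a", "b"]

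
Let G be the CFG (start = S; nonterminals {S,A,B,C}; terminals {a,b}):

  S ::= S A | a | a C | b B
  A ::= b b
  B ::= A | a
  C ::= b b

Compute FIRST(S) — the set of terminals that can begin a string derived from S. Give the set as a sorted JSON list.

FIRST iteration:
pass 1:
  A via A→b b: +{b}
  B via B→A: +{b}
  B via B→a: +{a}
  C via C→b b: +{b}
  S via S→a: +{a}
  S via S→b B: +{b}
  S: {a,b}  A: {b}  B: {a,b}  C: {b}
pass 2: (no change)
  S: {a,b}  A: {b}  B: {a,b}  C: {b}

FIRST(S) = ["a", "b"]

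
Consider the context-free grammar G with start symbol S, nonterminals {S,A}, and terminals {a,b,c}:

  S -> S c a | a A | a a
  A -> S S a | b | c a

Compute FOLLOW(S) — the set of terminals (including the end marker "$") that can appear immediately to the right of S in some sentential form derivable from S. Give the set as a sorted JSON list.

Compute FIRST by fixpoint:
pass 1:
  A via A→b: +{b}
  A via A→c a: +{c}
  S via S→a A: +{a}
  FIRST[S]={a}  FIRST[A]={b,c}
pass 2:
  A via A→S S a: +{a}
  FIRST[S]={a}  FIRST[A]={a,b,c}
pass 3: done
  FIRST[S]={a}  FIRST[A]={a,b,c}

FOLLOW sets:
initialize: $ ∈ FOLLOW(S)
round 1:
  A→S S a: FOLLOW(S) ⊇ FIRST(S) = {a}; new: +{a}
  S→S c a: FOLLOW(S) ⊇ FIRST(c) = {c}; new: +{c}
  S→a A: FOLLOW(A) ⊇ FOLLOW(S) ⊇ {$,a,c}; new: +{$,a,c}
  FOLLOW[S]={$,a,c}  FOLLOW[A]={$,a,c}
round 2: done
  FOLLOW[S]={$,a,c}  FOLLOW[A]={$,a,c}

FOLLOW(S) = ["$", "a", "c"]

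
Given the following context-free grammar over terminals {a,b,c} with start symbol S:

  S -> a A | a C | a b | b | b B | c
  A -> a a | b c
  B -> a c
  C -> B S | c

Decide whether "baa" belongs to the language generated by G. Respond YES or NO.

Convert to CNF:
  S -> T0 A | T0 C | T0 T1 | T1 B | b | c
  A -> T0 T0 | T1 T2
  B -> T0 T2
  C -> B S | c
  T0 -> a
  T1 -> b
  T2 -> c

CYK table (by increasing span):
  [0..0]={S,T1}  "b"  orig:{S}
  [1..1]={T0}  "a"  orig:{}
  [2..2]={T0}  "a"  orig:{}
  [0..1]=∅  "ba"
  [1..2]={A}  "aa"
  [0..2]=∅  "baa"

S ∉ T[0,2] ⇒ NO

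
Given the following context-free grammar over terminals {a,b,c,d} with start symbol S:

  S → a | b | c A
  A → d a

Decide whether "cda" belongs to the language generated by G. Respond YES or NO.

CNF form of G:
  S -> T2 A | a | b
  A -> T0 T1
  T0 -> d
  T1 -> a
  T2 -> c

CYK table (by increasing span):
  cell(0,0) c: {T2}  orig:{}
  cell(1,1) d: {T0}  orig:{}
  cell(2,2) a: {S,T1}  orig:{S}
  cell(0,1) cd: ∅
  cell(1,2) da: {A}
  cell(0,2) cda: {S}

S ∈ T[0,2] ⇒ YES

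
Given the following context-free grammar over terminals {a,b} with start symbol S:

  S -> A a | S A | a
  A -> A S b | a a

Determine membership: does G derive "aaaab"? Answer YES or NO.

CNF form of G:
  S -> A T1 | S A | a
  A -> A X2 | T1 T1
  T0 -> b
  T1 -> a
  X2 -> S T0

CYK fill:
  [0..0]={S,T1}  "a"  orig:{S}
  [1..1]={S,T1}  "a"  orig:{S}
  [2..2]={S,T1}  "a"  orig:{S}
  [3..3]={S,T1}  "a"  orig:{S}
  [4..4]={T0}  "b"  orig:{}
  [0..1]={A}  "aa"
  [1..2]={A}  "aa"
  [2..3]={A}  "aa"
  [3..4]={X2}  "ab"  orig:{}
  [0..2]={S}  "aaa"
  [1..3]={S}  "aaa"
  [2..4]=∅  "aab"
  [0..3]=∅  "aaaa"
  [1..4]={A,X2}  "aaab"  orig:{A}
  [0..4]={S}  "aaaab"

S ∈ T[0,4] ⇒ YES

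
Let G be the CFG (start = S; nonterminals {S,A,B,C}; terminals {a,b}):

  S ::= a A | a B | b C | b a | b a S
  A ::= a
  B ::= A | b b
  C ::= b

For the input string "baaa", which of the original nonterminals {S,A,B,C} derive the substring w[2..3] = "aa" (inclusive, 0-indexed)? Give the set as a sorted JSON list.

Convert to CNF:
  S -> T0 C | T0 T1 | T0 X2 | T1 A | T1 B
  A -> a
  B -> T0 T0 | a
  C -> b
  T0 -> b
  T1 -> a
  X2 -> T1 S

Fill CYK table bottom-up — only the sub-triangle for w[2..3]:
  [2..2]={A,B,T1}  "a"  orig:{A,B}
  [3..3]={A,B,T1}  "a"  orig:{A,B}
  [2..3]={S}  "aa"

Original NTs in T[2,3] deriving "aa": ["S"]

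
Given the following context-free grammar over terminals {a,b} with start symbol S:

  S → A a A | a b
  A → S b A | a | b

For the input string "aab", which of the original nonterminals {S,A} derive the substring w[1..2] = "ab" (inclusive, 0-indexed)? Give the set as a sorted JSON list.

CNF form of G:
  S -> A X3 | T1 T0
  A -> S X2 | a | b
  T0 -> b
  T1 -> a
  X2 -> T0 A
  X3 -> T1 A

Fill CYK table bottom-up, restricted to cells inside w[1..2]:
  cell(1,1) a: {A,T1}  orig:{A}
  cell(2,2) b: {A,T0}  orig:{A}
  cell(1,2) ab: {S,X3}  orig:{S}

Original NTs in T[1,2] deriving "ab": ["S"]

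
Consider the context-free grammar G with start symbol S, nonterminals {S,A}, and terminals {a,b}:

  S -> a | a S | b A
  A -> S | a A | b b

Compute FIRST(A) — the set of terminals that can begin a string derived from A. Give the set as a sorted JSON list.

FIRST sets, iterate to fixpoint:
round 1:
  A via A→a A: +{a}
  A via A→b b: +{b}
  S via S→a: +{a}
  S via S→b A: +{b}
  FIRST[S]={a,b}  FIRST[A]={a,b}
round 2: (no change)
  FIRST[S]={a,b}  FIRST[A]={a,b}

FIRST(A) = ["a", "b"]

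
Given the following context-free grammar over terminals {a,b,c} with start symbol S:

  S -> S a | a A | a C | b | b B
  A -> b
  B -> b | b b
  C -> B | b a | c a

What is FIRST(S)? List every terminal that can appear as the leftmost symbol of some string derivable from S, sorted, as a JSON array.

FIRST iteration:
[1]
  A via A→b: +{b}
  B via B→b: +{b}
  C via C→B: +{b}
  C via C→c a: +{c}
  S via S→a A: +{a}
  S via S→b: +{b}
  S: {a,b}  A: {b}  B: {b}  C: {b,c}
[2] — fixpoint
  S: {a,b}  A: {b}  B: {b}  C: {b,c}

FIRST(S) = ["a", "b"]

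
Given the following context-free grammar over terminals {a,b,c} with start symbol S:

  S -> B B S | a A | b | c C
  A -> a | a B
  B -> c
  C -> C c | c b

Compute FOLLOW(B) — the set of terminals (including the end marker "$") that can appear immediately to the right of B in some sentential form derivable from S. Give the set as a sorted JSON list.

FIRST sets, iterate to fixpoint:
[1]
  A via A→a: +{a}
  B via B→c: +{c}
  C via C→c b: +{c}
  S via S→B B S: +{c}
  S via S→a A: +{a}
  S via S→b: +{b}
  FIRST(S)={a,b,c}  FIRST(A)={a}  FIRST(B)={c}  FIRST(C)={c}
[2] (no change)
  FIRST(S)={a,b,c}  FIRST(A)={a}  FIRST(B)={c}  FIRST(C)={c}

FOLLOW sets:
initialize: $ ∈ FOLLOW(S)
iter 1:
  C→C c: FOLLOW(C) ⊇ FIRST(c) = {c}; new: +{c}
  S→B B S: FOLLOW(B) ⊇ FIRST(B) = {c}; new: +{c}
  S→B B S: FOLLOW(B) ⊇ FIRST(S) = {a,b,c}; new: +{a,b}
  S→a A: FOLLOW(A) ⊇ FOLLOW(S) ⊇ {$}; new: +{$}
  S→c C: FOLLOW(C) ⊇ FOLLOW(S) ⊇ {$}; new: +{$}
  FOLLOW(S)={$}  FOLLOW(A)={$}  FOLLOW(B)={a,b,c}  FOLLOW(C)={$,c}
iter 2:
  A→a B: FOLLOW(B) ⊇ FOLLOW(A) ⊇ {$}; new: +{$}
  FOLLOW(S)={$}  FOLLOW(A)={$}  FOLLOW(B)={$,a,b,c}  FOLLOW(C)={$,c}
iter 3: — fixpoint
  FOLLOW(S)={$}  FOLLOW(A)={$}  FOLLOW(B)={$,a,b,c}  FOLLOW(C)={$,c}

FOLLOW(B) = ["$", "a", "b", "c"]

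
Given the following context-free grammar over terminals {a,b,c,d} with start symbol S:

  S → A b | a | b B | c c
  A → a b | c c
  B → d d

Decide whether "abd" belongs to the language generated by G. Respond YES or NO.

Convert to CNF:
  S -> A T1 | T1 B | T2 T2 | a
  A -> T0 T1 | T2 T2
  B -> T3 T3
  T0 -> a
  T1 -> b
  T2 -> c
  T3 -> d

Fill CYK table bottom-up:
  [0..0]={S,T0}  "a"  orig:{S}
  [1..1]={T1}  "b"  orig:{}
  [2..2]={T3}  "d"  orig:{}
  [0..1]={A}  "ab"
  [1..2]=∅  "bd"
  [0..2]=∅  "abd"

S ∉ T[0,2] ⇒ NO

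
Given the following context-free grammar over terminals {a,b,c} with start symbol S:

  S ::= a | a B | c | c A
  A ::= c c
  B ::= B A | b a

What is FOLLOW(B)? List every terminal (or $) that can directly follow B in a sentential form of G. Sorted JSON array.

FIRST iteration:
iter 1:
  A via A→c c: +{c}
  B via B→b a: +{b}
  S via S→a: +{a}
  S via S→c: +{c}
  FIRST[S]={a,c}  FIRST[A]={c}  FIRST[B]={b}
iter 2: — fixpoint
  FIRST[S]={a,c}  FIRST[A]={c}  FIRST[B]={b}

FOLLOW iteration:
initialize: $ ∈ FOLLOW(S)
iter 1:
  B→B A: FOLLOW(B) ⊇ FIRST(A) = {c}; new: +{c}
  B→B A: FOLLOW(A) ⊇ FOLLOW(B) ⊇ {c}; new: +{c}
  S→a B: FOLLOW(B) ⊇ FOLLOW(S) ⊇ {$}; new: +{$}
  S→c A: FOLLOW(A) ⊇ FOLLOW(S) ⊇ {$}; new: +{$}
  FOLLOW(S)={$}  FOLLOW(A)={$,c}  FOLLOW(B)={$,c}
iter 2: done
  FOLLOW(S)={$}  FOLLOW(A)={$,c}  FOLLOW(B)={$,c}

FOLLOW(B) = ["$", "c"]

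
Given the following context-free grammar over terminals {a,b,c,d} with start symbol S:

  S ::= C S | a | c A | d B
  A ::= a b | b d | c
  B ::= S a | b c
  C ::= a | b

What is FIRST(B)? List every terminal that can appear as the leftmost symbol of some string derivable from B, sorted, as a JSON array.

FIRST sets, iterate to fixpoint:
round 1:
  A via A→a b: +{a}
  A via A→b d: +{b}
  A via A→c: +{c}
  B via B→b c: +{b}
  C via C→a: +{a}
  C via C→b: +{b}
  S via S→C S: +{a,b}
  S via S→c A: +{c}
  S via S→d B: +{d}
  FIRST(S)={a,b,c,d}  FIRST(A)={a,b,c}  FIRST(B)={b}  FIRST(C)={a,b}
round 2:
  B via B→S a: +{a,c,d}
  FIRST(S)={a,b,c,d}  FIRST(A)={a,b,c}  FIRST(B)={a,b,c,d}  FIRST(C)={a,b}
round 3: (no change)
  FIRST(S)={a,b,c,d}  FIRST(A)={a,b,c}  FIRST(B)={a,b,c,d}  FIRST(C)={a,b}

FIRST(B) = ["a", "b", "c", "d"]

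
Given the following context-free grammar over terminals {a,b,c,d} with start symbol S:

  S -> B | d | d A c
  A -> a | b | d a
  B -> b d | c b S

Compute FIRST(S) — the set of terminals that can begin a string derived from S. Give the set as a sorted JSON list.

Compute FIRST by fixpoint:
pass 1:
  A via A→a: +{a}
  A via A→b: +{b}
  A via A→d a: +{d}
  B via B→b d: +{b}
  B via B→c b S: +{c}
  S via S→B: +{b,c}
  S via S→d: +{d}
  S: {b,c,d}  A: {a,b,d}  B: {b,c}
pass 2: done
  S: {b,c,d}  A: {a,b,d}  B: {b,c}

FIRST(S) = ["b", "c", "d"]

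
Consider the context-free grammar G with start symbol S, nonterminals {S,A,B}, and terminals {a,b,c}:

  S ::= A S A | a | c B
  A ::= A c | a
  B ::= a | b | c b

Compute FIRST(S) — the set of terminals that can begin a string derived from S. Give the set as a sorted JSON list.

Compute FIRST by fixpoint:
pass 1:
  A via A→a: +{a}
  B via B→a: +{a}
  B via B→b: +{b}
  B via B→c b: +{c}
  S via S→A S A: +{a}
  S via S→c B: +{c}
  S: {a,c}  A: {a}  B: {a,b,c}
pass 2: (no change)
  S: {a,c}  A: {a}  B: {a,b,c}

FIRST(S) = ["a", "c"]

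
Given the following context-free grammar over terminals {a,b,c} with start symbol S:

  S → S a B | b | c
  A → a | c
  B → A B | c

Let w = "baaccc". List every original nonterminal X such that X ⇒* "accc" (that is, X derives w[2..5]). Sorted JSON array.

CNF form of G:
  S -> S X1 | b | c
  A -> a | c
  B -> A B | c
  T0 -> a
  X1 -> T0 B

CYK table (by increasing span), restricted to cells inside w[2..5]:
  cell(2,2) a: {A,T0}  orig:{A}
  cell(3,3) c: {A,B,S}
  cell(4,4) c: {A,B,S}
  cell(5,5) c: {A,B,S}
  cell(2,3) ac: {B,X1}  orig:{B}
  cell(3,4) cc: {B}
  cell(4,5) cc: {B}
  cell(2,4) acc: {B,X1}  orig:{B}
  cell(3,5) ccc: {B}
  cell(2,5) accc: {B,X1}  orig:{B}

Original NTs in T[2,5] deriving "accc": ["B"]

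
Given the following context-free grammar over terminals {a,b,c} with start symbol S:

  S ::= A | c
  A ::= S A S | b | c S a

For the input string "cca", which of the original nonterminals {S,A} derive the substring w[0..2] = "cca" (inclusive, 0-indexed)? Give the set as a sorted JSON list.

CNF form of G:
  S -> S X4 | T0 X5 | b | c
  A -> S X2 | T0 X3 | b
  T0 -> c
  T1 -> a
  X2 -> A S
  X3 -> S T1
  X4 -> A S
  X5 -> S T1

Fill CYK table bottom-up — only the sub-triangle for w[0..2]:
  cell(0,0) c: {S,T0}  orig:{S}
  cell(1,1) c: {S,T0}  orig:{S}
  cell(2,2) a: {T1}  orig:{}
  cell(0,1) cc: ∅
  cell(1,2) ca: {X3,X5}  orig:{}
  cell(0,2) cca: {A,S}

Original NTs in T[0,2] deriving "cca": ["A", "S"]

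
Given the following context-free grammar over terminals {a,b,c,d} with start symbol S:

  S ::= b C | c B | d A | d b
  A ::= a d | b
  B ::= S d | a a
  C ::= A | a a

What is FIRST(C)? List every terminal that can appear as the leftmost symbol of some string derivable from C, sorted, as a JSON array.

FIRST iteration:
pass 1:
  A via A→a d: +{a}
  A via A→b: +{b}
  B via B→a a: +{a}
  C via C→A: +{a,b}
  S via S→b C: +{b}
  S via S→c B: +{c}
  S via S→d A: +{d}
  S: {b,c,d}  A: {a,b}  B: {a}  C: {a,b}
pass 2:
  B via B→S d: +{b,c,d}
  S: {b,c,d}  A: {a,b}  B: {a,b,c,d}  C: {a,b}
pass 3: — fixpoint
  S: {b,c,d}  A: {a,b}  B: {a,b,c,d}  C: {a,b}

FIRST(C) = ["a", "b"]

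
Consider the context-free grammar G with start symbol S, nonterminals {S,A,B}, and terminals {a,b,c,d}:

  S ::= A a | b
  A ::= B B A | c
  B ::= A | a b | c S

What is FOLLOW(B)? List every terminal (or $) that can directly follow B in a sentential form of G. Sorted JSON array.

FIRST sets, iterate to fixpoint:
round 1:
  A via A→c: +{c}
  B via B→A: +{c}
  B via B→a b: +{a}
  S via S→A a: +{c}
  S via S→b: +{b}
  FIRST(S)={b,c}  FIRST(A)={c}  FIRST(B)={a,c}
round 2:
  A via A→B B A: +{a}
  S via S→A a: +{a}
  FIRST(S)={a,b,c}  FIRST(A)={a,c}  FIRST(B)={a,c}
round 3: done
  FIRST(S)={a,b,c}  FIRST(A)={a,c}  FIRST(B)={a,c}

Compute FOLLOW by fixpoint:
FOLLOW(S) := {$}
[1]
  A→B B A: FOLLOW(B) ⊇ FIRST(B) = {a,c}; new: +{a,c}
  B→A: FOLLOW(A) ⊇ FOLLOW(B) ⊇ {a,c}; new: +{a,c}
  B→c S: FOLLOW(S) ⊇ FOLLOW(B) ⊇ {a,c}; new: +{a,c}
  S: {$,a,c}  A: {a,c}  B: {a,c}
[2] done
  S: {$,a,c}  A: {a,c}  B: {a,c}

FOLLOW(B) = ["a", "c"]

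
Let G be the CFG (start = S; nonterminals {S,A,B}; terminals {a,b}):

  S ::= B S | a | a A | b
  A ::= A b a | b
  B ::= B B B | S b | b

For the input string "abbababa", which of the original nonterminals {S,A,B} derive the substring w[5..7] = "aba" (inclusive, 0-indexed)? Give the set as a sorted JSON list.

Convert to CNF:
  S -> B S | T1 A | a | b
  A -> A X2 | b
  B -> B X3 | S T0 | b
  T0 -> b
  T1 -> a
  X2 -> T0 T1
  X3 -> B B

CYK fill — only the sub-triangle for w[5..7]:
  T[5,5] 'a' = {S,T1}  orig:{S}
  T[6,6] 'b' = {A,B,S,T0}  orig:{A,B,S}
  T[7,7] 'a' = {S,T1}  orig:{S}
  T[5,6] 'ab' = {B,S}
  T[6,7] 'ba' = {S,X2}  orig:{S}
  T[5,7] 'aba' = {S}

Original NTs in T[5,7] deriving "aba": ["S"]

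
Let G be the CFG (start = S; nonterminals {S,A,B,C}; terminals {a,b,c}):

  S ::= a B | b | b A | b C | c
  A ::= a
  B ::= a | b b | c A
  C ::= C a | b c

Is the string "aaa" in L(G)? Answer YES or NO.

Convert to CNF:
  S -> T0 A | T0 C | T2 B | b | c
  A -> a
  B -> T0 T0 | T1 A | a
  C -> C T2 | T0 T1
  T0 -> b
  T1 -> c
  T2 -> a

Fill CYK table bottom-up:
  T[0,0] 'a' = {A,B,T2}  orig:{A,B}
  T[1,1] 'a' = {A,B,T2}  orig:{A,B}
  T[2,2] 'a' = {A,B,T2}  orig:{A,B}
  T[0,1] 'aa' = {S}
  T[1,2] 'aa' = {S}
  T[0,2] 'aaa' = ∅

S ∉ T[0,2] ⇒ NO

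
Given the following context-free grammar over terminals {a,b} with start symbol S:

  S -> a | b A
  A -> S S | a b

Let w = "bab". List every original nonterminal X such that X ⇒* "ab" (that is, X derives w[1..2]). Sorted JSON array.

Convert to CNF:
  S -> T1 A | a
  A -> S S | T0 T1
  T0 -> a
  T1 -> b

CYK fill (cells [i..j] with 1 ≤ i ≤ j ≤ 2 only):
  [1..1]={S,T0}  "a"  orig:{S}
  [2..2]={T1}  "b"  orig:{}
  [1..2]={A}  "ab"

Original NTs in T[1,2] deriving "ab": ["A"]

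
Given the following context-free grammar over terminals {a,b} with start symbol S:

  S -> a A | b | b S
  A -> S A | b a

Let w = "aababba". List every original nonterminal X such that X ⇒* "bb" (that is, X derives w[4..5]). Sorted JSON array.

Convert to CNF:
  S -> T0 S | T1 A | b
  A -> S A | T0 T1
  T0 -> b
  T1 -> a

CYK fill (cells [i..j] with 4 ≤ i ≤ j ≤ 5 only):
  cell(4,4) b: {S,T0}  orig:{S}
  cell(5,5) b: {S,T0}  orig:{S}
  cell(4,5) bb: {S}

Original NTs in T[4,5] deriving "bb": ["S"]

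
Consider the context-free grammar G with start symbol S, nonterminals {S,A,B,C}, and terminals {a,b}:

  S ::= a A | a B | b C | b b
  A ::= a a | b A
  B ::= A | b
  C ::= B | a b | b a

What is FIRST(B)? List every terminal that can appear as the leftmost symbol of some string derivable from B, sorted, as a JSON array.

Compute FIRST by fixpoint:
round 1:
  A via A→a a: +{a}
  A via A→b A: +{b}
  B via B→A: +{a,b}
  C via C→B: +{a,b}
  S via S→a A: +{a}
  S via S→b C: +{b}
  S: {a,b}  A: {a,b}  B: {a,b}  C: {a,b}
round 2: done
  S: {a,b}  A: {a,b}  B: {a,b}  C: {a,b}

FIRST(B) = ["a", "b"]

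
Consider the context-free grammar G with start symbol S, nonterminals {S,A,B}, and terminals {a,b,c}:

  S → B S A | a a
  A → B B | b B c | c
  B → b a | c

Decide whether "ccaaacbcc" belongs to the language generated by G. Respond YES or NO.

Convert to CNF:
  S -> B X4 | T2 T2
  A -> B B | T0 X3 | c
  B -> T0 T2 | c
  T0 -> b
  T1 -> c
  T2 -> a
  X3 -> B T1
  X4 -> S A

CYK fill:
  [0..0]={A,B,T1}  "c"  orig:{A,B}
  [1..1]={A,B,T1}  "c"  orig:{A,B}
  [2..2]={T2}  "a"  orig:{}
  [3..3]={T2}  "a"  orig:{}
  [4..4]={T2}  "a"  orig:{}
  [5..5]={A,B,T1}  "c"  orig:{A,B}
  [6..6]={T0}  "b"  orig:{}
  [7..7]={A,B,T1}  "c"  orig:{A,B}
  [8..8]={A,B,T1}  "c"  orig:{A,B}
  [0..1]={A,X3}  "cc"  orig:{A}
  [1..2]=∅  "ca"
  [2..3]={S}  "aa"
  [3..4]={S}  "aa"
  [4..5]=∅  "ac"
  [5..6]=∅  "cb"
  [6..7]=∅  "bc"
  [7..8]={A,X3}  "cc"  orig:{A}
  [0..2]=∅  "cca"
  [1..3]=∅  "caa"
  [2..4]=∅  "aaa"
  [3..5]={X4}  "aac"  orig:{}
  [4..6]=∅  "acb"
  [5..7]=∅  "cbc"
  [6..8]={A}  "bcc"
  [0..3]=∅  "ccaa"
  [1..4]=∅  "caaa"
  [2..5]=∅  "aaac"
  [3..6]=∅  "aacb"
  [4..7]=∅  "acbc"
  [5..8]=∅  "cbcc"
  [0..4]=∅  "ccaaa"
  [1..5]=∅  "caaac"
  [2..6]=∅  "aaacb"
  [3..7]=∅  "aacbc"
  [4..8]=∅  "acbcc"
  [0..5]=∅  "ccaaac"
  [1..6]=∅  "caaacb"
  [2..7]=∅  "aaacbc"
  [3..8]=∅  "aacbcc"
  [0..6]=∅  "ccaaacb"
  [1..7]=∅  "caaacbc"
  [2..8]=∅  "aaacbcc"
  [0..7]=∅  "ccaaacbc"
  [1..8]=∅  "caaacbcc"
  [0..8]=∅  "ccaaacbcc"

S ∉ T[0,8] ⇒ NO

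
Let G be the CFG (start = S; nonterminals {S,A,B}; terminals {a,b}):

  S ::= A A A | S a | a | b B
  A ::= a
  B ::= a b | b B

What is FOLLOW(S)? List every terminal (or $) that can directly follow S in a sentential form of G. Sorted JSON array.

FIRST sets, iterate to fixpoint:
iter 1:
  A via A→a: +{a}
  B via B→a b: +{a}
  B via B→b B: +{b}
  S via S→A A A: +{a}
  S via S→b B: +{b}
  S: {a,b}  A: {a}  B: {a,b}
iter 2: (no change)
  S: {a,b}  A: {a}  B: {a,b}

FOLLOW iteration:
FOLLOW(S) := {$}
pass 1:
  S→A A A: FOLLOW(A) ⊇ FIRST(A) = {a}; new: +{a}
  S→A A A: FOLLOW(A) ⊇ FOLLOW(S) ⊇ {$}; new: +{$}
  S→S a: FOLLOW(S) ⊇ FIRST(a) = {a}; new: +{a}
  S→b B: FOLLOW(B) ⊇ FOLLOW(S) ⊇ {$,a}; new: +{$,a}
  FOLLOW(S)={$,a}  FOLLOW(A)={$,a}  FOLLOW(B)={$,a}
pass 2: (no change)
  FOLLOW(S)={$,a}  FOLLOW(A)={$,a}  FOLLOW(B)={$,a}

FOLLOW(S) = ["$", "a"]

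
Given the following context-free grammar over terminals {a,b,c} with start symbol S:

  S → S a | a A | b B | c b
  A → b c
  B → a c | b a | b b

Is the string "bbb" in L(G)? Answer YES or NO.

CNF form of G:
  S -> S T2 | T0 B | T1 T0 | T2 A
  A -> T0 T1
  B -> T0 T0 | T0 T2 | T2 T1
  T0 -> b
  T1 -> c
  T2 -> a

Fill CYK table bottom-up:
  T[0,0] 'b' = {T0}  orig:{}
  T[1,1] 'b' = {T0}  orig:{}
  T[2,2] 'b' = {T0}  orig:{}
  T[0,1] 'bb' = {B}
  T[1,2] 'bb' = {B}
  T[0,2] 'bbb' = {S}

S ∈ T[0,2] ⇒ YES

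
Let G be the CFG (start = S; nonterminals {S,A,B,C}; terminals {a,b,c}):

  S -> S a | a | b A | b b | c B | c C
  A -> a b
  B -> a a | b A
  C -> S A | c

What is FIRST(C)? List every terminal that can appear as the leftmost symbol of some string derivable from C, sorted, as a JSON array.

Compute FIRST by fixpoint:
round 1:
  A via A→a b: +{a}
  B via B→a a: +{a}
  B via B→b A: +{b}
  C via C→c: +{c}
  S via S→a: +{a}
  S via S→b A: +{b}
  S via S→c B: +{c}
  FIRST[S]={a,b,c}  FIRST[A]={a}  FIRST[B]={a,b}  FIRST[C]={c}
round 2:
  C via C→S A: +{a,b}
  FIRST[S]={a,b,c}  FIRST[A]={a}  FIRST[B]={a,b}  FIRST[C]={a,b,c}
round 3: — fixpoint
  FIRST[S]={a,b,c}  FIRST[A]={a}  FIRST[B]={a,b}  FIRST[C]={a,b,c}

FIRST(C) = ["a", "b", "c"]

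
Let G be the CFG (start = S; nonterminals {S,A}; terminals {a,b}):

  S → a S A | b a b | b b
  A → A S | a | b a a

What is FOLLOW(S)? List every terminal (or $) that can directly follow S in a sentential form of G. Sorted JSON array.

FIRST iteration:
round 1:
  A via A→a: +{a}
  A via A→b a a: +{b}
  S via S→a S A: +{a}
  S via S→b a b: +{b}
  FIRST(S)={a,b}  FIRST(A)={a,b}
round 2: (stable)
  FIRST(S)={a,b}  FIRST(A)={a,b}

FOLLOW sets:
initialize: $ ∈ FOLLOW(S)
[1]
  A→A S: FOLLOW(A) ⊇ FIRST(S) = {a,b}; new: +{a,b}
  A→A S: FOLLOW(S) ⊇ FOLLOW(A) ⊇ {a,b}; new: +{a,b}
  S→a S A: FOLLOW(A) ⊇ FOLLOW(S) ⊇ {$,a,b}; new: +{$}
  FOLLOW(S)={$,a,b}  FOLLOW(A)={$,a,b}
[2] — fixpoint
  FOLLOW(S)={$,a,b}  FOLLOW(A)={$,a,b}

FOLLOW(S) = ["$", "a", "b"]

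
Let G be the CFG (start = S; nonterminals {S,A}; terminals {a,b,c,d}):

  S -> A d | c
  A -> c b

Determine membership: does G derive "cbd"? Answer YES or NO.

CNF form of G:
  S -> A T2 | c
  A -> T0 T1
  T0 -> c
  T1 -> b
  T2 -> d

Fill CYK table bottom-up:
  T[0,0] 'c' = {S,T0}  orig:{S}
  T[1,1] 'b' = {T1}  orig:{}
  T[2,2] 'd' = {T2}  orig:{}
  T[0,1] 'cb' = {A}
  T[1,2] 'bd' = ∅
  T[0,2] 'cbd' = {S}

S ∈ T[0,2] ⇒ YES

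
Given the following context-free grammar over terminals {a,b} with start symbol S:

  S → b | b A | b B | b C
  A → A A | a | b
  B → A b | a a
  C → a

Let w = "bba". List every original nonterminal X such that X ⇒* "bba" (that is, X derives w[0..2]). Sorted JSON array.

Convert to CNF:
  S -> T0 A | T0 B | T0 C | b
  A -> A A | a | b
  B -> A T0 | T1 T1
  C -> a
  T0 -> b
  T1 -> a

Fill CYK table bottom-up, restricted to cells inside w[0..2]:
  cell(0,0) b: {A,S,T0}  orig:{A,S}
  cell(1,1) b: {A,S,T0}  orig:{A,S}
  cell(2,2) a: {A,C,T1}  orig:{A,C}
  cell(0,1) bb: {A,B,S}
  cell(1,2) ba: {A,S}
  cell(0,2) bba: {A,S}

Original NTs in T[0,2] deriving "bba": ["A", "S"]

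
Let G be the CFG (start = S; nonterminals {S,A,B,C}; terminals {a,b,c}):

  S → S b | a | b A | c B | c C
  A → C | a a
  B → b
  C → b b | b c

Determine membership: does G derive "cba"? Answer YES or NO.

Convert to CNF:
  S -> S T1 | T1 A | T2 B | T2 C | a
  A -> T0 T0 | T1 T1 | T1 T2
  B -> b
  C -> T1 T1 | T1 T2
  T0 -> a
  T1 -> b
  T2 -> c

Fill CYK table bottom-up:
  [0..0]={T2}  "c"  orig:{}
  [1..1]={B,T1}  "b"  orig:{B}
  [2..2]={S,T0}  "a"  orig:{S}
  [0..1]={S}  "cb"
  [1..2]=∅  "ba"
  [0..2]=∅  "cba"

S ∉ T[0,2] ⇒ NO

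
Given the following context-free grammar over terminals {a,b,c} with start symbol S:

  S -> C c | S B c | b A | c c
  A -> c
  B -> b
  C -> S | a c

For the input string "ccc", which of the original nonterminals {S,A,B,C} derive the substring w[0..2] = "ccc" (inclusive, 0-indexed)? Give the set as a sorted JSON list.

CNF form of G:
  S -> C T0 | S X4 | T0 T0 | T2 A
  A -> c
  B -> b
  C -> C T0 | S X3 | T0 T0 | T1 T0 | T2 A
  T0 -> c
  T1 -> a
  T2 -> b
  X3 -> B T0
  X4 -> B T0

CYK fill (cells [i..j] with 0 ≤ i ≤ j ≤ 2 only):
  cell(0,0) c: {A,T0}  orig:{A}
  cell(1,1) c: {A,T0}  orig:{A}
  cell(2,2) c: {A,T0}  orig:{A}
  cell(0,1) cc: {C,S}
  cell(1,2) cc: {C,S}
  cell(0,2) ccc: {C,S}

Original NTs in T[0,2] deriving "ccc": ["C", "S"]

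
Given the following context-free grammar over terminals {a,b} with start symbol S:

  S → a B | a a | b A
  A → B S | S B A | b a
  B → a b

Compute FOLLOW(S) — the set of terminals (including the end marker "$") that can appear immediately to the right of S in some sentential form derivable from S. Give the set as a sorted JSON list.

FIRST iteration:
pass 1:
  A via A→b a: +{b}
  B via B→a b: +{a}
  S via S→a B: +{a}
  S via S→b A: +{b}
  FIRST(S)={a,b}  FIRST(A)={b}  FIRST(B)={a}
pass 2:
  A via A→B S: +{a}
  FIRST(S)={a,b}  FIRST(A)={a,b}  FIRST(B)={a}
pass 3: — fixpoint
  FIRST(S)={a,b}  FIRST(A)={a,b}  FIRST(B)={a}

FOLLOW iteration:
initialize: $ ∈ FOLLOW(S)
iter 1:
  A→B S: FOLLOW(B) ⊇ FIRST(S) = {a,b}; new: +{a,b}
  A→S B A: FOLLOW(S) ⊇ FIRST(B) = {a}; new: +{a}
  S→a B: FOLLOW(B) ⊇ FOLLOW(S) ⊇ {$,a}; new: +{$}
  S→b A: FOLLOW(A) ⊇ FOLLOW(S) ⊇ {$,a}; new: +{$,a}
  S: {$,a}  A: {$,a}  B: {$,a,b}
iter 2: (stable)
  S: {$,a}  A: {$,a}  B: {$,a,b}

FOLLOW(S) = ["$", "a"]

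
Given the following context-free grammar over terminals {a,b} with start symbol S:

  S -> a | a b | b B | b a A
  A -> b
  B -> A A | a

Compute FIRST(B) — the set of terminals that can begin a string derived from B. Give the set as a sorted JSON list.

Compute FIRST by fixpoint:
round 1:
  A via A→b: +{b}
  B via B→A A: +{b}
  B via B→a: +{a}
  S via S→a: +{a}
  S via S→b B: +{b}
  S: {a,b}  A: {b}  B: {a,b}
round 2: (no change)
  S: {a,b}  A: {b}  B: {a,b}

FIRST(B) = ["a", "b"]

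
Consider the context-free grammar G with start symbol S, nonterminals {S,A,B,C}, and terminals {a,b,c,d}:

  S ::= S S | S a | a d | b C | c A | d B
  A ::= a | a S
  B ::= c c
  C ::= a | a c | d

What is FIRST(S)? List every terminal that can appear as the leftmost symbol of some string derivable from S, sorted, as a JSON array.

Compute FIRST by fixpoint:
iter 1:
  A via A→a: +{a}
  B via B→c c: +{c}
  C via C→a: +{a}
  C via C→d: +{d}
  S via S→a d: +{a}
  S via S→b C: +{b}
  S via S→c A: +{c}
  S via S→d B: +{d}
  FIRST[S]={a,b,c,d}  FIRST[A]={a}  FIRST[B]={c}  FIRST[C]={a,d}
iter 2: done
  FIRST[S]={a,b,c,d}  FIRST[A]={a}  FIRST[B]={c}  FIRST[C]={a,d}

FIRST(S) = ["a", "b", "c", "d"]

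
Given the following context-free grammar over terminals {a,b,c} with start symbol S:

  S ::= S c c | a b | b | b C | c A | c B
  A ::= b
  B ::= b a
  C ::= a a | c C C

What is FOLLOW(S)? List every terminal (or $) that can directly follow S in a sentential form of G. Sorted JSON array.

FIRST iteration:
round 1:
  A via A→b: +{b}
  B via B→b a: +{b}
  C via C→a a: +{a}
  C via C→c C C: +{c}
  S via S→a b: +{a}
  S via S→b: +{b}
  S via S→c A: +{c}
  FIRST[S]={a,b,c}  FIRST[A]={b}  FIRST[B]={b}  FIRST[C]={a,c}
round 2: — fixpoint
  FIRST[S]={a,b,c}  FIRST[A]={b}  FIRST[B]={b}  FIRST[C]={a,c}

FOLLOW iteration:
seed FOLLOW(S) with $
round 1:
  C→c C C: FOLLOW(C) ⊇ FIRST(C) = {a,c}; new: +{a,c}
  S→S c c: FOLLOW(S) ⊇ FIRST(c) = {c}; new: +{c}
  S→b C: FOLLOW(C) ⊇ FOLLOW(S) ⊇ {$,c}; new: +{$}
  S→c A: FOLLOW(A) ⊇ FOLLOW(S) ⊇ {$,c}; new: +{$,c}
  S→c B: FOLLOW(B) ⊇ FOLLOW(S) ⊇ {$,c}; new: +{$,c}
  FOLLOW(S)={$,c}  FOLLOW(A)={$,c}  FOLLOW(B)={$,c}  FOLLOW(C)={$,a,c}
round 2: — fixpoint
  FOLLOW(S)={$,c}  FOLLOW(A)={$,c}  FOLLOW(B)={$,c}  FOLLOW(C)={$,a,c}

FOLLOW(S) = ["$", "c"]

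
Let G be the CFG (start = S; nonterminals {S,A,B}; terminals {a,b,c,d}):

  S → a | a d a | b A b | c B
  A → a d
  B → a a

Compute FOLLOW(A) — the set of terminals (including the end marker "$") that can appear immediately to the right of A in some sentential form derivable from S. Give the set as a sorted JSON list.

FIRST iteration:
round 1:
  A via A→a d: +{a}
  B via B→a a: +{a}
  S via S→a: +{a}
  S via S→b A b: +{b}
  S via S→c B: +{c}
  S: {a,b,c}  A: {a}  B: {a}
round 2: done
  S: {a,b,c}  A: {a}  B: {a}

FOLLOW sets:
initialize: $ ∈ FOLLOW(S)
round 1:
  S→b A b: FOLLOW(A) ⊇ FIRST(b) = {b}; new: +{b}
  S→c B: FOLLOW(B) ⊇ FOLLOW(S) ⊇ {$}; new: +{$}
  FOLLOW(S)={$}  FOLLOW(A)={b}  FOLLOW(B)={$}
round 2: done
  FOLLOW(S)={$}  FOLLOW(A)={b}  FOLLOW(B)={$}

FOLLOW(A) = ["b"]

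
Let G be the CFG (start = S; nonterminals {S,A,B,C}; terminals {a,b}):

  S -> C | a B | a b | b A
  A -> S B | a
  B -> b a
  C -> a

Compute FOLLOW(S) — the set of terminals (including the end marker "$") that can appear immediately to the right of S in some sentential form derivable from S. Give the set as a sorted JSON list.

FIRST iteration:
iter 1:
  A via A→a: +{a}
  B via B→b a: +{b}
  C via C→a: +{a}
  S via S→C: +{a}
  S via S→b A: +{b}
  FIRST(S)={a,b}  FIRST(A)={a}  FIRST(B)={b}  FIRST(C)={a}
iter 2:
  A via A→S B: +{b}
  FIRST(S)={a,b}  FIRST(A)={a,b}  FIRST(B)={b}  FIRST(C)={a}
iter 3: (no change)
  FIRST(S)={a,b}  FIRST(A)={a,b}  FIRST(B)={b}  FIRST(C)={a}

Compute FOLLOW by fixpoint:
initialize: $ ∈ FOLLOW(S)
round 1:
  A→S B: FOLLOW(S) ⊇ FIRST(B) = {b}; new: +{b}
  S→C: FOLLOW(C) ⊇ FOLLOW(S) ⊇ {$,b}; new: +{$,b}
  S→a B: FOLLOW(B) ⊇ FOLLOW(S) ⊇ {$,b}; new: +{$,b}
  S→b A: FOLLOW(A) ⊇ FOLLOW(S) ⊇ {$,b}; new: +{$,b}
  FOLLOW(S)={$,b}  FOLLOW(A)={$,b}  FOLLOW(B)={$,b}  FOLLOW(C)={$,b}
round 2: (stable)
  FOLLOW(S)={$,b}  FOLLOW(A)={$,b}  FOLLOW(B)={$,b}  FOLLOW(C)={$,b}

FOLLOW(S) = ["$", "b"]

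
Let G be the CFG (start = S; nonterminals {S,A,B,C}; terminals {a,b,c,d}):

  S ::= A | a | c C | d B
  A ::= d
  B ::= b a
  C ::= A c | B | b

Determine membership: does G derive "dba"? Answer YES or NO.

CNF form of G:
  S -> T2 C | T3 B | a | d
  A -> d
  B -> T0 T1
  C -> A T2 | T0 T1 | b
  T0 -> b
  T1 -> a
  T2 -> c
  T3 -> d

Fill CYK table bottom-up:
  T[0,0] 'd' = {A,S,T3}  orig:{A,S}
  T[1,1] 'b' = {C,T0}  orig:{C}
  T[2,2] 'a' = {S,T1}  orig:{S}
  T[0,1] 'db' = ∅
  T[1,2] 'ba' = {B,C}
  T[0,2] 'dba' = {S}

S ∈ T[0,2] ⇒ YES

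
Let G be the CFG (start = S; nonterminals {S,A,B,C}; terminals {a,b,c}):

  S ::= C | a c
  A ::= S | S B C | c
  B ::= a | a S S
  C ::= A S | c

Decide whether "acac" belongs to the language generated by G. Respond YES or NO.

CNF form of G:
  S -> A S | T0 T1 | c
  A -> A S | S X2 | T0 T1 | c
  B -> T0 X3 | a
  C -> A S | c
  T0 -> a
  T1 -> c
  X2 -> B C
  X3 -> S S

CYK fill:
  [0..0]={B,T0}  "a"  orig:{B}
  [1..1]={A,C,S,T1}  "c"  orig:{A,C,S}
  [2..2]={B,T0}  "a"  orig:{B}
  [3..3]={A,C,S,T1}  "c"  orig:{A,C,S}
  [0..1]={A,S,X2}  "ac"  orig:{A,S}
  [1..2]=∅  "ca"
  [2..3]={A,S,X2}  "ac"  orig:{A,S}
  [0..2]=∅  "aca"
  [1..3]={A,C,S,X3}  "cac"  orig:{A,C,S}
  [0..3]={A,B,C,S,X2,X3}  "acac"  orig:{A,B,C,S}

S ∈ T[0,3] ⇒ YES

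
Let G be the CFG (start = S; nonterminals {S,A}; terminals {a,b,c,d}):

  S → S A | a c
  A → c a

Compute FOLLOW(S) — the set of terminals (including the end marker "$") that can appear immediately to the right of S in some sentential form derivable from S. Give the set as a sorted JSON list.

FIRST iteration:
round 1:
  A via A→c a: +{c}
  S via S→a c: +{a}
  FIRST[S]={a}  FIRST[A]={c}
round 2: — fixpoint
  FIRST[S]={a}  FIRST[A]={c}

FOLLOW sets:
initialize: $ ∈ FOLLOW(S)
round 1:
  S→S A: FOLLOW(S) ⊇ FIRST(A) = {c}; new: +{c}
  S→S A: FOLLOW(A) ⊇ FOLLOW(S) ⊇ {$,c}; new: +{$,c}
  FOLLOW(S)={$,c}  FOLLOW(A)={$,c}
round 2: (no change)
  FOLLOW(S)={$,c}  FOLLOW(A)={$,c}

FOLLOW(S) = ["$", "c"]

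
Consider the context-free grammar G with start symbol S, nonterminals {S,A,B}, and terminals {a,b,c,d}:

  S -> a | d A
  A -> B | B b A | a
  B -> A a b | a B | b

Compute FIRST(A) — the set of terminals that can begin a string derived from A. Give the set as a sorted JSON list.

FIRST sets, iterate to fixpoint:
round 1:
  A via A→a: +{a}
  B via B→A a b: +{a}
  B via B→b: +{b}
  S via S→a: +{a}
  S via S→d A: +{d}
  FIRST(S)={a,d}  FIRST(A)={a}  FIRST(B)={a,b}
round 2:
  A via A→B: +{b}
  FIRST(S)={a,d}  FIRST(A)={a,b}  FIRST(B)={a,b}
round 3: — fixpoint
  FIRST(S)={a,d}  FIRST(A)={a,b}  FIRST(B)={a,b}

FIRST(A) = ["a", "b"]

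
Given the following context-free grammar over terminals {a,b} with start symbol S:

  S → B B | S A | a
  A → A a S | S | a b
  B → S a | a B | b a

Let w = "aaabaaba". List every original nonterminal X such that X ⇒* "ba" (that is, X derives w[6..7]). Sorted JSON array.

CNF form of G:
  S -> B B | S A | a
  A -> A X2 | B B | S A | T0 T1 | a
  B -> S T0 | T0 B | T1 T0
  T0 -> a
  T1 -> b
  X2 -> T0 S

CYK fill — only the sub-triangle for w[6..7]:
  cell(6,6) b: {T1}  orig:{}
  cell(7,7) a: {A,S,T0}  orig:{A,S}
  cell(6,7) ba: {B}

Original NTs in T[6,7] deriving "ba": ["B"]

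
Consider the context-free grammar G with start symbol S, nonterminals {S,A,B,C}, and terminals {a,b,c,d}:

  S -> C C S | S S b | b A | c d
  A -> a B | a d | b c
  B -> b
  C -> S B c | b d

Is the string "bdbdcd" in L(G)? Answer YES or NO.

CNF form of G:
  S -> C X5 | S X6 | T2 A | T3 T1
  A -> T0 B | T0 T1 | T2 T3
  B -> b
  C -> S X4 | T2 T1
  T0 -> a
  T1 -> d
  T2 -> b
  T3 -> c
  X4 -> B T3
  X5 -> C S
  X6 -> S T2

CYK fill:
  T[0,0] 'b' = {B,T2}  orig:{B}
  T[1,1] 'd' = {T1}  orig:{}
  T[2,2] 'b' = {B,T2}  orig:{B}
  T[3,3] 'd' = {T1}  orig:{}
  T[4,4] 'c' = {T3}  orig:{}
  T[5,5] 'd' = {T1}  orig:{}
  T[0,1] 'bd' = {C}
  T[1,2] 'db' = ∅
  T[2,3] 'bd' = {C}
  T[3,4] 'dc' = ∅
  T[4,5] 'cd' = {S}
  T[0,2] 'bdb' = ∅
  T[1,3] 'dbd' = ∅
  T[2,4] 'bdc' = ∅
  T[3,5] 'dcd' = ∅
  T[0,3] 'bdbd' = ∅
  T[1,4] 'dbdc' = ∅
  T[2,5] 'bdcd' = {X5}  orig:{}
  T[0,4] 'bdbdc' = ∅
  T[1,5] 'dbdcd' = ∅
  T[0,5] 'bdbdcd' = {S}

S ∈ T[0,5] ⇒ YES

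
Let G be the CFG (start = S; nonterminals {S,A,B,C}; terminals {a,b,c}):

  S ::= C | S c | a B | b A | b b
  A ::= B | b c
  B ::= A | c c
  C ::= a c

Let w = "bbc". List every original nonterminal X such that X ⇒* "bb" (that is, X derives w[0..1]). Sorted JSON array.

Convert to CNF:
  S -> S T1 | T0 A | T0 T0 | T2 B | T2 T1
  A -> T0 T1 | T1 T1
  B -> T0 T1 | T1 T1
  C -> T2 T1
  T0 -> b
  T1 -> c
  T2 -> a

CYK table (by increasing span) — only the sub-triangle for w[0..1]:
  cell(0,0) b: {T0}  orig:{}
  cell(1,1) b: {T0}  orig:{}
  cell(0,1) bb: {S}

Original NTs in T[0,1] deriving "bb": ["S"]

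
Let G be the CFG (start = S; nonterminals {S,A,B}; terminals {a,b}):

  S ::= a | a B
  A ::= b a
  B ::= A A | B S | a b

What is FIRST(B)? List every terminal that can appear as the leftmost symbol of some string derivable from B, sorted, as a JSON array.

FIRST iteration:
round 1:
  A via A→b a: +{b}
  B via B→A A: +{b}
  B via B→a b: +{a}
  S via S→a: +{a}
  FIRST[S]={a}  FIRST[A]={b}  FIRST[B]={a,b}
round 2: done
  FIRST[S]={a}  FIRST[A]={b}  FIRST[B]={a,b}

FIRST(B) = ["a", "b"]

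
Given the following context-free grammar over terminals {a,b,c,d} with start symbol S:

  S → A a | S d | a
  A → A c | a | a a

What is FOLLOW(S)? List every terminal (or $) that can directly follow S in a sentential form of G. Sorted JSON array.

FIRST sets, iterate to fixpoint:
[1]
  A via A→a: +{a}
  S via S→A a: +{a}
  S: {a}  A: {a}
[2] done
  S: {a}  A: {a}

FOLLOW sets:
seed FOLLOW(S) with $
pass 1:
  A→A c: FOLLOW(A) ⊇ FIRST(c) = {c}; new: +{c}
  S→A a: FOLLOW(A) ⊇ FIRST(a) = {a}; new: +{a}
  S→S d: FOLLOW(S) ⊇ FIRST(d) = {d}; new: +{d}
  FOLLOW(S)={$,d}  FOLLOW(A)={a,c}
pass 2: (no change)
  FOLLOW(S)={$,d}  FOLLOW(A)={a,c}

FOLLOW(S) = ["$", "d"]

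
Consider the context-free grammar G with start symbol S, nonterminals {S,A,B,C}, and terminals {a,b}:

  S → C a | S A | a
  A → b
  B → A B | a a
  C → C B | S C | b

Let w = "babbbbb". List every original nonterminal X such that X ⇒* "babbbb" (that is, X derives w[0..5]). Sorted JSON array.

CNF form of G:
  S -> C T0 | S A | a
  A -> b
  B -> A B | T0 T0
  C -> C B | S C | b
  T0 -> a

Fill CYK table bottom-up (cells [i..j] with 0 ≤ i ≤ j ≤ 5 only):
  cell(0,0) b: {A,C}
  cell(1,1) a: {S,T0}  orig:{S}
  cell(2,2) b: {A,C}
  cell(3,3) b: {A,C}
  cell(4,4) b: {A,C}
  cell(5,5) b: {A,C}
  cell(0,1) ba: {S}
  cell(1,2) ab: {C,S}
  cell(2,3) bb: ∅
  cell(3,4) bb: ∅
  cell(4,5) bb: ∅
  cell(0,2) bab: {C,S}
  cell(1,3) abb: {C,S}
  cell(2,4) bbb: ∅
  cell(3,5) bbb: ∅
  cell(0,3) babb: {C,S}
  cell(1,4) abbb: {C,S}
  cell(2,5) bbbb: ∅
  cell(0,4) babbb: {C,S}
  cell(1,5) abbbb: {C,S}
  cell(0,5) babbbb: {C,S}

Original NTs in T[0,5] deriving "babbbb": ["C", "S"]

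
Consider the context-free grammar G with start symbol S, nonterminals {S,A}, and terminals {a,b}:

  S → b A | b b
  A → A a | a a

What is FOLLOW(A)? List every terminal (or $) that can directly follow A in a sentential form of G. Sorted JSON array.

Compute FIRST by fixpoint:
[1]
  A via A→a a: +{a}
  S via S→b A: +{b}
  FIRST[S]={b}  FIRST[A]={a}
[2] (stable)
  FIRST[S]={b}  FIRST[A]={a}

Compute FOLLOW by fixpoint:
seed FOLLOW(S) with $
[1]
  A→A a: FOLLOW(A) ⊇ FIRST(a) = {a}; new: +{a}
  S→b A: FOLLOW(A) ⊇ FOLLOW(S) ⊇ {$}; new: +{$}
  FOLLOW(S)={$}  FOLLOW(A)={$,a}
[2] done
  FOLLOW(S)={$}  FOLLOW(A)={$,a}

FOLLOW(A) = ["$", "a"]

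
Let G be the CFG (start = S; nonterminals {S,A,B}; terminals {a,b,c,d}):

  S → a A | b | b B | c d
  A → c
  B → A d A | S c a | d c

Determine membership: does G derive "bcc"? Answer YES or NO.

CNF form of G:
  S -> T1 T0 | T2 A | T3 B | b
  A -> c
  B -> A X4 | S X5 | T0 T1
  T0 -> d
  T1 -> c
  T2 -> a
  T3 -> b
  X4 -> T0 A
  X5 -> T1 T2

CYK table (by increasing span):
  cell(0,0) b: {S,T3}  orig:{S}
  cell(1,1) c: {A,T1}  orig:{A}
  cell(2,2) c: {A,T1}  orig:{A}
  cell(0,1) bc: ∅
  cell(1,2) cc: ∅
  cell(0,2) bcc: ∅

S ∉ T[0,2] ⇒ NO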